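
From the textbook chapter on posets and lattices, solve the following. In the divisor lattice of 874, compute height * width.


Height = length of longest chain minus 1; width = size of largest antichain.
A maximum chain: 1 | 23 | 437 | 874  (height 3).
A maximum antichain: {2, 19, 23}  (width 3).
Product = 3 * 3 = 9


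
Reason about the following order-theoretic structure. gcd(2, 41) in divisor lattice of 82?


Meet=gcd.
gcd(2,41)=1


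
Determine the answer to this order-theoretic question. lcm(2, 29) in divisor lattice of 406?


Join=lcm.
gcd(2,29)=1
lcm=58


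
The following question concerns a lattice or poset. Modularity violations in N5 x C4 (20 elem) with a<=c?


Modular law: if a <= c then a v (b ^ c) = (a v b) ^ c.
Check all triples (a,b,c) with a <= c among 20 elements.
  e.g. a=(a,0), b=(c,0), c=(b,0): lhs=(a,0) != rhs=(b,0)
  e.g. a=(a,0), b=(c,1), c=(b,0): lhs=(a,0) != rhs=(b,0)
Total violating triples: 40


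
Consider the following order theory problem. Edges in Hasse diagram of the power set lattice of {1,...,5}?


A cover relation a -< b holds when a < b with no c strictly between.
Cover relations:
  {} -< {1}
  {} -< {2}
  {} -< {3}
  {} -< {4}
  {} -< {5}
  {1} -< {1,2}
  {1} -< {1,3}
  {1} -< {1,4}
  ...72 more
Total: 80


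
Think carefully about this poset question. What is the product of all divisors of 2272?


Divisors of 2272: [1, 2, 4, 8, 16, 32, 71, 142, 284, 568, 1136, 2272]
Product = n^(d(n)/2) = 2272^(12/2)
Product = 137546632512252411904


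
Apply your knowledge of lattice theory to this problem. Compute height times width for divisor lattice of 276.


Height = length of longest chain minus 1; width = size of largest antichain.
A maximum chain: 1 | 23 | 69 | 138 | 276  (height 4).
A maximum antichain: {4, 6, 46, 69}  (width 4).
Product = 4 * 4 = 16


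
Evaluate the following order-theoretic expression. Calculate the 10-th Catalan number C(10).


C(n) = C(2n, n) / (n+1).
C(20, 10) = 184756
C(10) = 184756 / 11 = 16796


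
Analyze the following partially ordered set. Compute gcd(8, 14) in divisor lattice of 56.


In a divisor lattice, meet = gcd (greatest common divisor).
By Euclidean algorithm or factoring: gcd(8,14) = 2


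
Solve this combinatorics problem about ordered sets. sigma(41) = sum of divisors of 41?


sigma(n) = sum of divisors.
Divisors of 41: [1, 41]
Sum = 42


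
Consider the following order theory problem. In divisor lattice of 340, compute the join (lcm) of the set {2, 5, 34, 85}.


In a divisor lattice, join = lcm (least common multiple).
Compute lcm iteratively: start with first element, then lcm(current, next).
Elements: [2, 5, 34, 85]
lcm(2,5) = 10
lcm(10,34) = 170
lcm(170,85) = 170
Final lcm = 170


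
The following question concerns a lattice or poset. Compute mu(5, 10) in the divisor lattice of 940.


In a divisor lattice, mu(a,b) = mu(b/a) where mu is the classical Mobius function.
b/a = 10/5 = 2
Prime factorization of 2: primes [2]
2 is squarefree with 1 prime factor(s), so mu(2) = (-1)^1 = -1


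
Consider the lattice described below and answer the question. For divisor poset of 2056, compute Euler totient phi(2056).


phi(n) = n * prod_{p|n} (1 - 1/p).
Prime divisors of 2056: [2, 257]
phi(2056) = 2056 * (1 - 1/2) * (1 - 1/257)
phi(2056) = 1024


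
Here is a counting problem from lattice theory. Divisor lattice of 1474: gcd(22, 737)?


Meet=gcd.
gcd(22,737)=11


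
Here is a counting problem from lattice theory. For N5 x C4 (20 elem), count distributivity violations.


Distributive law: a ^ (b v c) = (a ^ b) v (a ^ c).
Check all 20^3 = 8000 ordered triples (a,b,c).
  e.g. a=(b,0), b=(a,0), c=(c,0): lhs=(b,0) != rhs=(a,0)
  e.g. a=(b,0), b=(a,0), c=(c,1): lhs=(b,0) != rhs=(a,0)
Total violating triples: 128


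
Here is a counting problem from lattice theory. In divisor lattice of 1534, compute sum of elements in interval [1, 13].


Interval [1,13] in divisors of 1534: [1, 13]
Sum = 14


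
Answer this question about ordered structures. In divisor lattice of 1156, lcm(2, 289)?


Join=lcm.
gcd(2,289)=1
lcm=578


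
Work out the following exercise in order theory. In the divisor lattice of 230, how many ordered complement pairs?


Complement pair (a,b): a meet b = bottom, a join b = top.
Here: gcd(a,b)=1 and lcm(a,b)=230, i.e. a*b=230 with a,b coprime.
Pairs found: (1,230), (2,115), (5,46), (10,23), ... (4 more)
Total ordered pairs: 8


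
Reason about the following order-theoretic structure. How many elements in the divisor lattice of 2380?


Divisors of 2380: [1, 2, 4, 5, 7, 10, 14, 17, 20, 28, 34, 35, 68, 70, 85, 119, 140, 170, 238, 340, 476, 595, 1190, 2380]
Count: 24


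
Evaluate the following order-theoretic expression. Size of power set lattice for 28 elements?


Power set = 2^n.
2^28 = 268435456


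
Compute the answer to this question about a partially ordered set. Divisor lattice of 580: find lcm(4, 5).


In a divisor lattice, join = lcm (least common multiple).
gcd(4,5) = 1
lcm(4,5) = 4*5/gcd = 20/1 = 20


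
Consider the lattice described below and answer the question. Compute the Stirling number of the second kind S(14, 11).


S(n,k) = k*S(n-1,k) + S(n-1,k-1).
S(13,11) = 2431, S(13,10) = 39325
S(14,11) = 11*2431 + 39325 = 26741 + 39325
S(14,11) = 66066


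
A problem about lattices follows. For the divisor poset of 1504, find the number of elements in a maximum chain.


A chain is a totally ordered subset; we count the number of elements in a maximum chain.
Compute, for each element x, the size of the longest chain ending at x:
  1: 1
  2: 2
  47: 2
  4: 3
  8: 4
  94: 3
  ...
A maximum chain: 1 < 2 < 4 < 8 < 16 < 32 < 1504
Number of elements in the longest chain: 7


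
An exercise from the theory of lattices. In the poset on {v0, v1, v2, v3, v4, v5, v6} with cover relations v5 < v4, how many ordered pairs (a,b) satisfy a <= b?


The order relation is {(a,b) : a <= b}, reflexive so it includes (a,a).
Examples: (v0,v0), (v1,v1), (v2,v2), (v3,v3), (v4,v4), ...
Total ordered pairs: 8


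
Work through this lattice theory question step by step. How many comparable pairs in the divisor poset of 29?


A comparable pair {a,b} has a < b or b < a in the order.
Count unordered pairs where one element is strictly below the other.
Examples: {1,29}
Total comparable pairs: 1


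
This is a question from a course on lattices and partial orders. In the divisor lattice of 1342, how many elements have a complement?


An element a is complemented if some b has a meet b = bottom, a join b = top.
a is complemented iff gcd(a, n/a)=1, i.e. a is a unitary divisor of 1342.
Complemented elements: 1, 2, 11, 22, 61, 122, ... (2 more)
Count: 8


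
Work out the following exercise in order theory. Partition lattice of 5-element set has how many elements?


B(n) = number of set partitions of an n-element set.
B(n) satisfies the recurrence: B(n+1) = sum_k C(n,k)*B(k).
B(5) = 52


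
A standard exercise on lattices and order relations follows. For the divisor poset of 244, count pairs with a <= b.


The order relation is {(a,b) : a <= b}, reflexive so it includes (a,a).
Examples: (1,1), (1,122), (1,2), (1,244), (1,4), ...
Total ordered pairs: 18


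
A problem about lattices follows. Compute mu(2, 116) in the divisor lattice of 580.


In a divisor lattice, mu(a,b) = mu(b/a) where mu is the classical Mobius function.
b/a = 116/2 = 58
Prime factorization of 58: primes [2, 29]
58 is squarefree with 2 prime factor(s), so mu(58) = (-1)^2 = 1


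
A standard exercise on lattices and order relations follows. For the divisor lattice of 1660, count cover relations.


A cover relation a -< b holds when a < b with no c strictly between.
Cover relations:
  1 -< 2
  1 -< 5
  1 -< 83
  2 -< 4
  2 -< 10
  2 -< 166
  4 -< 20
  4 -< 332
  ...12 more
Total: 20


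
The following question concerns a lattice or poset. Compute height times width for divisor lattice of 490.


Height = length of longest chain minus 1; width = size of largest antichain.
A maximum chain: 1 | 7 | 49 | 245 | 490  (height 4).
A maximum antichain: {10, 14, 35, 49}  (width 4).
Product = 4 * 4 = 16


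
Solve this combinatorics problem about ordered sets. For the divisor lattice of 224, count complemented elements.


An element a is complemented if some b has a meet b = bottom, a join b = top.
a is complemented iff gcd(a, n/a)=1, i.e. a is a unitary divisor of 224.
Complemented elements: 1, 7, 32, 224
Count: 4


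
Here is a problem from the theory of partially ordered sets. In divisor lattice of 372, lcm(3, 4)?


Join=lcm.
gcd(3,4)=1
lcm=12


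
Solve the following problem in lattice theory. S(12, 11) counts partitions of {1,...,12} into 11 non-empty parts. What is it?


S(n,k) = k*S(n-1,k) + S(n-1,k-1).
S(11,11) = 1, S(11,10) = 55
S(12,11) = 11*1 + 55 = 11 + 55
S(12,11) = 66


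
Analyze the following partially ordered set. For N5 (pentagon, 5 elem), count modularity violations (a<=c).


Modular law: if a <= c then a v (b ^ c) = (a v b) ^ c.
Check all triples (a,b,c) with a <= c among 5 elements.
  e.g. a=a, b=c, c=b: lhs=a != rhs=b
Total violating triples: 1


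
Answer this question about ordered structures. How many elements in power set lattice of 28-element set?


Power set = 2^n.
2^28 = 268435456


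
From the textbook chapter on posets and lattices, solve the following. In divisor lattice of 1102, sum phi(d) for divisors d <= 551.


Divisors of 1102 up to 551: [1, 2, 19, 29, 38, 58, 551]
phi values: [1, 1, 18, 28, 18, 28, 504]
Sum = 598


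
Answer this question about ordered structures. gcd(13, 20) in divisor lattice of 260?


Meet=gcd.
gcd(13,20)=1


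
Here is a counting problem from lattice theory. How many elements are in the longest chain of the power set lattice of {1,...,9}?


A chain is a totally ordered subset; we count the number of elements in a maximum chain.
Compute, for each element x, the size of the longest chain ending at x:
  {}: 1
  {1}: 2
  {2}: 2
  {3}: 2
  {4}: 2
  {5}: 2
  ...
A maximum chain: {} < {1} < {1,2} < {1,2,3} < {1,2,3,4} < {1,2,3,4,5} < {1,2,3,4,5,6} < {1,2,3,4,5,6,7} < {1,2,3,4,5,6,7,8} < {1,2,3,4,5,6,7,8,9}
Number of elements in the longest chain: 10


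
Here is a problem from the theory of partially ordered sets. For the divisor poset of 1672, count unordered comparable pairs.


A comparable pair {a,b} has a < b or b < a in the order.
Count unordered pairs where one element is strictly below the other.
Examples: {1,2}, {1,4}, {1,8}, {1,11}, ...
Total comparable pairs: 74


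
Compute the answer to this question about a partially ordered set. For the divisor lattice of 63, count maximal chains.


A maximal chain goes from the minimum element to a maximal element via cover relations.
Counting all min-to-max paths in the cover graph.
Total maximal chains: 3


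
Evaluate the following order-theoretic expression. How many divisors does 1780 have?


Divisors of 1780: [1, 2, 4, 5, 10, 20, 89, 178, 356, 445, 890, 1780]
Count: 12


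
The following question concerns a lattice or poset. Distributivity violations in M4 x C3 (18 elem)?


Distributive law: a ^ (b v c) = (a ^ b) v (a ^ c).
Check all 18^3 = 5832 ordered triples (a,b,c).
  e.g. a=(a1,0), b=(a2,0), c=(a3,0): lhs=(a1,0) != rhs=(0,0)
  e.g. a=(a1,0), b=(a2,0), c=(a3,1): lhs=(a1,0) != rhs=(0,0)
Total violating triples: 648


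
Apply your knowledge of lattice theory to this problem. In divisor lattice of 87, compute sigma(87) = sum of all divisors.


sigma(n) = sum of divisors.
Divisors of 87: [1, 3, 29, 87]
Sum = 120


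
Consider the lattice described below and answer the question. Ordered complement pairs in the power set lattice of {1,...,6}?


Complement pair (a,b): a meet b = bottom, a join b = top.
Here: A intersect B = {} and A union B = {1,...,6}.
Pairs found: ({},{1,2,3,4,5,6}), ({1},{2,3,4,5,6}), ({2},{1,3,4,5,6}), ({3},{1,2,4,5,6}), ... (60 more)
Total ordered pairs: 64


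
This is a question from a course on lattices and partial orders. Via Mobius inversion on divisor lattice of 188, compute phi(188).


phi(n) = n * prod_{p|n} (1 - 1/p).
Prime divisors of 188: [2, 47]
phi(188) = 188 * (1 - 1/2) * (1 - 1/47)
phi(188) = 92


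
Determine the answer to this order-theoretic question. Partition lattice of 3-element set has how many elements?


B(n) = number of set partitions of an n-element set.
B(n) satisfies the recurrence: B(n+1) = sum_k C(n,k)*B(k).
B(3) = 5


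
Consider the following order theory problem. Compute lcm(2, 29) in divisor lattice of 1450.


In a divisor lattice, join = lcm (least common multiple).
gcd(2,29) = 1
lcm(2,29) = 2*29/gcd = 58/1 = 58


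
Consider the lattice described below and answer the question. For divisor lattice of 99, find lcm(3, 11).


In a divisor lattice, join = lcm (least common multiple).
Compute lcm iteratively: start with first element, then lcm(current, next).
Elements: [3, 11]
lcm(3,11) = 33
Final lcm = 33


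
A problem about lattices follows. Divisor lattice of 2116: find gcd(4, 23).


In a divisor lattice, meet = gcd (greatest common divisor).
By Euclidean algorithm or factoring: gcd(4,23) = 1


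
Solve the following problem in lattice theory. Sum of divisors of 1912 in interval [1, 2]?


Interval [1,2] in divisors of 1912: [1, 2]
Sum = 3


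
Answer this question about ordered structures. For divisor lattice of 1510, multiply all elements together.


Divisors of 1510: [1, 2, 5, 10, 151, 302, 755, 1510]
Product = n^(d(n)/2) = 1510^(8/2)
Product = 5198856010000


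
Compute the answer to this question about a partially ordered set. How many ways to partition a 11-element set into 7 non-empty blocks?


S(n,k) = k*S(n-1,k) + S(n-1,k-1).
S(10,7) = 5880, S(10,6) = 22827
S(11,7) = 7*5880 + 22827 = 41160 + 22827
S(11,7) = 63987


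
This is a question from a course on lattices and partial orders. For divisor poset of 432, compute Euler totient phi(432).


phi(n) = n * prod_{p|n} (1 - 1/p).
Prime divisors of 432: [2, 3]
phi(432) = 432 * (1 - 1/2) * (1 - 1/3)
phi(432) = 144


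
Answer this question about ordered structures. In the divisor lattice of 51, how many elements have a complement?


An element a is complemented if some b has a meet b = bottom, a join b = top.
a is complemented iff gcd(a, n/a)=1, i.e. a is a unitary divisor of 51.
Complemented elements: 1, 3, 17, 51
Count: 4


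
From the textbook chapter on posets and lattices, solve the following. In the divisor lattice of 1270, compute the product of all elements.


Divisors of 1270: [1, 2, 5, 10, 127, 254, 635, 1270]
Product = n^(d(n)/2) = 1270^(8/2)
Product = 2601446410000


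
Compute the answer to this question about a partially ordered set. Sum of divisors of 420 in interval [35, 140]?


Interval [35,140] in divisors of 420: [35, 70, 140]
Sum = 245


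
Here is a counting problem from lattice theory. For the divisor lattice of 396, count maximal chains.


A maximal chain goes from the minimum element to a maximal element via cover relations.
Counting all min-to-max paths in the cover graph.
Total maximal chains: 30


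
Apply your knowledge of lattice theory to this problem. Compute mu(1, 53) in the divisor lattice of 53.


In a divisor lattice, mu(a,b) = mu(b/a) where mu is the classical Mobius function.
b/a = 53/1 = 53
Prime factorization of 53: primes [53]
53 is squarefree with 1 prime factor(s), so mu(53) = (-1)^1 = -1


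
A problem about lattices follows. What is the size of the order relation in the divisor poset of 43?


The order relation is {(a,b) : a <= b}, reflexive so it includes (a,a).
Examples: (1,1), (1,43), (43,43)
Total ordered pairs: 3


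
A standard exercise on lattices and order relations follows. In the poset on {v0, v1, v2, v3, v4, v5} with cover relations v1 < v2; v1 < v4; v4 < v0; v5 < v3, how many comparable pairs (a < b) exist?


A comparable pair {a,b} has a < b or b < a in the order.
Count unordered pairs where one element is strictly below the other.
Examples: {v0,v1}, {v0,v4}, {v1,v2}, {v1,v4}, ...
Total comparable pairs: 5


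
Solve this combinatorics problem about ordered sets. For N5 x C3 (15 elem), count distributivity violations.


Distributive law: a ^ (b v c) = (a ^ b) v (a ^ c).
Check all 15^3 = 3375 ordered triples (a,b,c).
  e.g. a=(b,0), b=(a,0), c=(c,0): lhs=(b,0) != rhs=(a,0)
  e.g. a=(b,0), b=(a,0), c=(c,1): lhs=(b,0) != rhs=(a,0)
Total violating triples: 54


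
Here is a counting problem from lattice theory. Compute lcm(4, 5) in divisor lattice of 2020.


In a divisor lattice, join = lcm (least common multiple).
gcd(4,5) = 1
lcm(4,5) = 4*5/gcd = 20/1 = 20


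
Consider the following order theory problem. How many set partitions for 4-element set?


B(n) = number of set partitions of an n-element set.
B(n) satisfies the recurrence: B(n+1) = sum_k C(n,k)*B(k).
B(4) = 15


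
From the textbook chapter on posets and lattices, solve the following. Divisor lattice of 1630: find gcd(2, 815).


In a divisor lattice, meet = gcd (greatest common divisor).
By Euclidean algorithm or factoring: gcd(2,815) = 1


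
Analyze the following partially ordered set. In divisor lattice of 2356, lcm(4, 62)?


Join=lcm.
gcd(4,62)=2
lcm=124


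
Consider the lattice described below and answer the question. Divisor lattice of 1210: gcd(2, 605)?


Meet=gcd.
gcd(2,605)=1


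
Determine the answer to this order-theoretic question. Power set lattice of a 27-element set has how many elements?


Power set = 2^n.
2^27 = 134217728


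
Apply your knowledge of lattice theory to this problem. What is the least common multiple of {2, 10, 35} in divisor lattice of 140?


In a divisor lattice, join = lcm (least common multiple).
Compute lcm iteratively: start with first element, then lcm(current, next).
Elements: [2, 10, 35]
lcm(2,10) = 10
lcm(10,35) = 70
Final lcm = 70


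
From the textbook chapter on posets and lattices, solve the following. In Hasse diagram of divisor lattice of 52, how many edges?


A cover relation a -< b holds when a < b with no c strictly between.
Cover relations:
  1 -< 2
  1 -< 13
  2 -< 4
  2 -< 26
  4 -< 52
  13 -< 26
  26 -< 52
Total: 7


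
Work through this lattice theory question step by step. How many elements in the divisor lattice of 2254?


Divisors of 2254: [1, 2, 7, 14, 23, 46, 49, 98, 161, 322, 1127, 2254]
Count: 12


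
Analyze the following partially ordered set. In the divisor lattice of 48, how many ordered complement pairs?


Complement pair (a,b): a meet b = bottom, a join b = top.
Here: gcd(a,b)=1 and lcm(a,b)=48, i.e. a*b=48 with a,b coprime.
Pairs found: (1,48), (3,16), (16,3), (48,1)
Total ordered pairs: 4


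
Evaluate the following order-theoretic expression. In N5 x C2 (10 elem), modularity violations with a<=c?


Modular law: if a <= c then a v (b ^ c) = (a v b) ^ c.
Check all triples (a,b,c) with a <= c among 10 elements.
  e.g. a=(a,0), b=(c,0), c=(b,0): lhs=(a,0) != rhs=(b,0)
  e.g. a=(a,0), b=(c,1), c=(b,0): lhs=(a,0) != rhs=(b,0)
Total violating triples: 6


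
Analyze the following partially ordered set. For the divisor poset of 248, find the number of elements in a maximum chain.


A chain is a totally ordered subset; we count the number of elements in a maximum chain.
Compute, for each element x, the size of the longest chain ending at x:
  1: 1
  2: 2
  31: 2
  4: 3
  8: 4
  62: 3
  ...
A maximum chain: 1 < 2 < 4 < 8 < 248
Number of elements in the longest chain: 5


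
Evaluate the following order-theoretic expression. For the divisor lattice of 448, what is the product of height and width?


Height = length of longest chain minus 1; width = size of largest antichain.
A maximum chain: 1 | 7 | 14 | 28 | 56 | 112 | 224 | 448  (height 7).
A maximum antichain: {2, 7}  (width 2).
Product = 7 * 2 = 14


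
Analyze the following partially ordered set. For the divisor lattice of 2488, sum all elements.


sigma(n) = sum of divisors.
Divisors of 2488: [1, 2, 4, 8, 311, 622, 1244, 2488]
Sum = 4680


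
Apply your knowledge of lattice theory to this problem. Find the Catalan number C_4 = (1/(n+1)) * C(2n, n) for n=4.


C(n) = C(2n, n) / (n+1).
C(8, 4) = 70
C(4) = 70 / 5 = 14


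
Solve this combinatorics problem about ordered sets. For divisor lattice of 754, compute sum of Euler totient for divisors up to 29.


Divisors of 754 up to 29: [1, 2, 13, 26, 29]
phi values: [1, 1, 12, 12, 28]
Sum = 54


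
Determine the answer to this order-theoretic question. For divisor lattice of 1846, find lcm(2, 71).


In a divisor lattice, join = lcm (least common multiple).
Compute lcm iteratively: start with first element, then lcm(current, next).
Elements: [2, 71]
lcm(2,71) = 142
Final lcm = 142


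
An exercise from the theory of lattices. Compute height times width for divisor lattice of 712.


Height = length of longest chain minus 1; width = size of largest antichain.
A maximum chain: 1 | 89 | 178 | 356 | 712  (height 4).
A maximum antichain: {2, 89}  (width 2).
Product = 4 * 2 = 8


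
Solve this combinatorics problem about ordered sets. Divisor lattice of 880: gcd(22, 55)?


Meet=gcd.
gcd(22,55)=11


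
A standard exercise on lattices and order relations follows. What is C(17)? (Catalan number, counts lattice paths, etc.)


C(n) = C(2n, n) / (n+1).
C(34, 17) = 2333606220
C(17) = 2333606220 / 18 = 129644790


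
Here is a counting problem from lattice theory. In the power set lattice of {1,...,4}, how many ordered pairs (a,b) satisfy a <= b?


The order relation is {(a,b) : a <= b}, reflexive so it includes (a,a).
Examples: ({},{}), ({},{1,2}), ({},{1,2,3}), ({},{1,2,3,4}), ({},{1,2,4}), ...
Total ordered pairs: 81


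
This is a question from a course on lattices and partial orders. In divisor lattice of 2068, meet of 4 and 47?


In a divisor lattice, meet = gcd (greatest common divisor).
By Euclidean algorithm or factoring: gcd(4,47) = 1


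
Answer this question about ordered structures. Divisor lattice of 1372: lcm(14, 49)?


Join=lcm.
gcd(14,49)=7
lcm=98


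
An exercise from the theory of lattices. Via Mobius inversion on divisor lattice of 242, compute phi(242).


phi(n) = n * prod_{p|n} (1 - 1/p).
Prime divisors of 242: [2, 11]
phi(242) = 242 * (1 - 1/2) * (1 - 1/11)
phi(242) = 110


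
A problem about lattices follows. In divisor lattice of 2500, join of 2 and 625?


In a divisor lattice, join = lcm (least common multiple).
gcd(2,625) = 1
lcm(2,625) = 2*625/gcd = 1250/1 = 1250


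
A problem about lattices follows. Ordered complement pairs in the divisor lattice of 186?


Complement pair (a,b): a meet b = bottom, a join b = top.
Here: gcd(a,b)=1 and lcm(a,b)=186, i.e. a*b=186 with a,b coprime.
Pairs found: (1,186), (2,93), (3,62), (6,31), ... (4 more)
Total ordered pairs: 8


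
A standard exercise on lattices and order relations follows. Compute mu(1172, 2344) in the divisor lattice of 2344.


In a divisor lattice, mu(a,b) = mu(b/a) where mu is the classical Mobius function.
b/a = 2344/1172 = 2
Prime factorization of 2: primes [2]
2 is squarefree with 1 prime factor(s), so mu(2) = (-1)^1 = -1


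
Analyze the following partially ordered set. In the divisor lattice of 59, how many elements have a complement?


An element a is complemented if some b has a meet b = bottom, a join b = top.
a is complemented iff gcd(a, n/a)=1, i.e. a is a unitary divisor of 59.
Complemented elements: 1, 59
Count: 2


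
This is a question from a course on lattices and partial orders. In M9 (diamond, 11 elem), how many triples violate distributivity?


Distributive law: a ^ (b v c) = (a ^ b) v (a ^ c).
Check all 11^3 = 1331 ordered triples (a,b,c).
  e.g. a=a1, b=a2, c=a3: lhs=a1 != rhs=0
  e.g. a=a1, b=a2, c=a4: lhs=a1 != rhs=0
Total violating triples: 504


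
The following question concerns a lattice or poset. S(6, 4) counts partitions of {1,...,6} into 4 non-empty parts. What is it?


S(n,k) = k*S(n-1,k) + S(n-1,k-1).
S(5,4) = 10, S(5,3) = 25
S(6,4) = 4*10 + 25 = 40 + 25
S(6,4) = 65


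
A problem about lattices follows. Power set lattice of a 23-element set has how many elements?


Power set = 2^n.
2^23 = 8388608


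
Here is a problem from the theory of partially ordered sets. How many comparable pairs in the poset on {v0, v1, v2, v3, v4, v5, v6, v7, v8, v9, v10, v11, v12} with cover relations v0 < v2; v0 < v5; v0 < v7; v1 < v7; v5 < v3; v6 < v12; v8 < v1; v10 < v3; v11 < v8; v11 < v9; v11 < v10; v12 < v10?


A comparable pair {a,b} has a < b or b < a in the order.
Count unordered pairs where one element is strictly below the other.
Examples: {v0,v2}, {v0,v3}, {v0,v5}, {v0,v7}, ...
Total comparable pairs: 20


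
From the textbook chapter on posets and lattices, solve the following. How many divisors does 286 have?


Divisors of 286: [1, 2, 11, 13, 22, 26, 143, 286]
Count: 8


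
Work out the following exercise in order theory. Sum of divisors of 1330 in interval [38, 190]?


Interval [38,190] in divisors of 1330: [38, 190]
Sum = 228


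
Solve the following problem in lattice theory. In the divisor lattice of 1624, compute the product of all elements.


Divisors of 1624: [1, 2, 4, 7, 8, 14, 28, 29, 56, 58, 116, 203, 232, 406, 812, 1624]
Product = n^(d(n)/2) = 1624^(16/2)
Product = 48382488186132912853221376


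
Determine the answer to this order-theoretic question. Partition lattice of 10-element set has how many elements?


B(n) = number of set partitions of an n-element set.
B(n) satisfies the recurrence: B(n+1) = sum_k C(n,k)*B(k).
B(10) = 115975


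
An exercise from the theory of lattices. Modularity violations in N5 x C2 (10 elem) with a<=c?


Modular law: if a <= c then a v (b ^ c) = (a v b) ^ c.
Check all triples (a,b,c) with a <= c among 10 elements.
  e.g. a=(a,0), b=(c,0), c=(b,0): lhs=(a,0) != rhs=(b,0)
  e.g. a=(a,0), b=(c,1), c=(b,0): lhs=(a,0) != rhs=(b,0)
Total violating triples: 6


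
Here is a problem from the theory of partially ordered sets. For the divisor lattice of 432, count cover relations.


A cover relation a -< b holds when a < b with no c strictly between.
Cover relations:
  1 -< 2
  1 -< 3
  2 -< 4
  2 -< 6
  3 -< 6
  3 -< 9
  4 -< 8
  4 -< 12
  ...23 more
Total: 31


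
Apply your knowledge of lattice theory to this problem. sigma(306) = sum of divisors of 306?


sigma(n) = sum of divisors.
Divisors of 306: [1, 2, 3, 6, 9, 17, 18, 34, 51, 102, 153, 306]
Sum = 702


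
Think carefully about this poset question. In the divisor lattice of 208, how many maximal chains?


A maximal chain goes from the minimum element to a maximal element via cover relations.
Counting all min-to-max paths in the cover graph.
Total maximal chains: 5


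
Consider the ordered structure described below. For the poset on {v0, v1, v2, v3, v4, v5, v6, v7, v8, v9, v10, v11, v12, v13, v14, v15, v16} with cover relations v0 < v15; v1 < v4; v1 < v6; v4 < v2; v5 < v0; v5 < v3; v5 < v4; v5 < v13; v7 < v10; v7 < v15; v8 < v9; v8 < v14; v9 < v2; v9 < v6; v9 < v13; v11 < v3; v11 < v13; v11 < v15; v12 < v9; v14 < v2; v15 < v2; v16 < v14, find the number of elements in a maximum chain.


A chain is a totally ordered subset; we count the number of elements in a maximum chain.
Compute, for each element x, the size of the longest chain ending at x:
  v1: 1
  v5: 1
  v7: 1
  v8: 1
  v11: 1
  v12: 1
  ...
A maximum chain: v5 < v0 < v15 < v2
Number of elements in the longest chain: 4


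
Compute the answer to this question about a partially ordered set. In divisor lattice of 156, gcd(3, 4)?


Meet=gcd.
gcd(3,4)=1


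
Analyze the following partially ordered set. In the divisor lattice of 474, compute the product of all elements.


Divisors of 474: [1, 2, 3, 6, 79, 158, 237, 474]
Product = n^(d(n)/2) = 474^(8/2)
Product = 50479304976


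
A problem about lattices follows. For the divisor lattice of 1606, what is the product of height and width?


Height = length of longest chain minus 1; width = size of largest antichain.
A maximum chain: 1 | 73 | 803 | 1606  (height 3).
A maximum antichain: {2, 11, 73}  (width 3).
Product = 3 * 3 = 9


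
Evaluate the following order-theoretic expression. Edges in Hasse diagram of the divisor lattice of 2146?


A cover relation a -< b holds when a < b with no c strictly between.
Cover relations:
  1 -< 2
  1 -< 29
  1 -< 37
  2 -< 58
  2 -< 74
  29 -< 58
  29 -< 1073
  37 -< 74
  ...4 more
Total: 12


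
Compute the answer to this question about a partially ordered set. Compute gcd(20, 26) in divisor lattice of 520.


In a divisor lattice, meet = gcd (greatest common divisor).
By Euclidean algorithm or factoring: gcd(20,26) = 2


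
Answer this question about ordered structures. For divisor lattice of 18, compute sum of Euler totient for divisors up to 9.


Divisors of 18 up to 9: [1, 2, 3, 6, 9]
phi values: [1, 1, 2, 2, 6]
Sum = 12


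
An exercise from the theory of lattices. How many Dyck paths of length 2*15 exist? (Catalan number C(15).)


C(n) = C(2n, n) / (n+1).
C(30, 15) = 155117520
C(15) = 155117520 / 16 = 9694845


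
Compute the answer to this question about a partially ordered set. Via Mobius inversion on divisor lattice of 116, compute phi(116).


phi(n) = n * prod_{p|n} (1 - 1/p).
Prime divisors of 116: [2, 29]
phi(116) = 116 * (1 - 1/2) * (1 - 1/29)
phi(116) = 56


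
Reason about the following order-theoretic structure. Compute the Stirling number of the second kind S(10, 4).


S(n,k) = k*S(n-1,k) + S(n-1,k-1).
S(9,4) = 7770, S(9,3) = 3025
S(10,4) = 4*7770 + 3025 = 31080 + 3025
S(10,4) = 34105


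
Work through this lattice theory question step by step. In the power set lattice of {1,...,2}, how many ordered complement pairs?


Complement pair (a,b): a meet b = bottom, a join b = top.
Here: A intersect B = {} and A union B = {1,...,2}.
Pairs found: ({},{1,2}), ({1},{2}), ({2},{1}), ({1,2},{})
Total ordered pairs: 4


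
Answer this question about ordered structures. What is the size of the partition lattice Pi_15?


B(n) = number of set partitions of an n-element set.
B(n) satisfies the recurrence: B(n+1) = sum_k C(n,k)*B(k).
B(15) = 1382958545


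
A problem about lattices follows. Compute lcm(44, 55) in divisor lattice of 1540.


In a divisor lattice, join = lcm (least common multiple).
gcd(44,55) = 11
lcm(44,55) = 44*55/gcd = 2420/11 = 220


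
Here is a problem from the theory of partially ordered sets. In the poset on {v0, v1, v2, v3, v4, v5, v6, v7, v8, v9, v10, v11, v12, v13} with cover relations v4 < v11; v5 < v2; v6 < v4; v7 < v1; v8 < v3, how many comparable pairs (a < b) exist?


A comparable pair {a,b} has a < b or b < a in the order.
Count unordered pairs where one element is strictly below the other.
Examples: {v1,v7}, {v2,v5}, {v3,v8}, {v4,v6}, ...
Total comparable pairs: 6


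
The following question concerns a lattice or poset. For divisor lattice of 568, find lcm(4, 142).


In a divisor lattice, join = lcm (least common multiple).
Compute lcm iteratively: start with first element, then lcm(current, next).
Elements: [4, 142]
lcm(4,142) = 284
Final lcm = 284


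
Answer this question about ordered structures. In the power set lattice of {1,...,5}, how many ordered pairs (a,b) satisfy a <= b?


The order relation is {(a,b) : a <= b}, reflexive so it includes (a,a).
Examples: ({},{}), ({},{1,2}), ({},{1,2,3}), ({},{1,2,3,4}), ({},{1,2,3,4,5}), ...
Total ordered pairs: 243


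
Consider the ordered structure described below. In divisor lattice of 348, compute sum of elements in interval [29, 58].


Interval [29,58] in divisors of 348: [29, 58]
Sum = 87


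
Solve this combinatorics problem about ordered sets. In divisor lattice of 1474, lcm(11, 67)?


Join=lcm.
gcd(11,67)=1
lcm=737


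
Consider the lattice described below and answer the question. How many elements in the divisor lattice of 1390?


Divisors of 1390: [1, 2, 5, 10, 139, 278, 695, 1390]
Count: 8


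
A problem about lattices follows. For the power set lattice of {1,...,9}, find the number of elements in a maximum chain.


A chain is a totally ordered subset; we count the number of elements in a maximum chain.
Compute, for each element x, the size of the longest chain ending at x:
  {}: 1
  {1}: 2
  {2}: 2
  {3}: 2
  {4}: 2
  {5}: 2
  ...
A maximum chain: {} < {1} < {1,2} < {1,2,3} < {1,2,3,4} < {1,2,3,4,5} < {1,2,3,4,5,6} < {1,2,3,4,5,6,7} < {1,2,3,4,5,6,7,8} < {1,2,3,4,5,6,7,8,9}
Number of elements in the longest chain: 10


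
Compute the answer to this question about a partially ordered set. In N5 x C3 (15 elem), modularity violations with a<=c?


Modular law: if a <= c then a v (b ^ c) = (a v b) ^ c.
Check all triples (a,b,c) with a <= c among 15 elements.
  e.g. a=(a,0), b=(c,0), c=(b,0): lhs=(a,0) != rhs=(b,0)
  e.g. a=(a,0), b=(c,1), c=(b,0): lhs=(a,0) != rhs=(b,0)
Total violating triples: 18


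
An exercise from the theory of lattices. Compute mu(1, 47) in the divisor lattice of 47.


In a divisor lattice, mu(a,b) = mu(b/a) where mu is the classical Mobius function.
b/a = 47/1 = 47
Prime factorization of 47: primes [47]
47 is squarefree with 1 prime factor(s), so mu(47) = (-1)^1 = -1


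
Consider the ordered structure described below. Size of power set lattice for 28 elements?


Power set = 2^n.
2^28 = 268435456


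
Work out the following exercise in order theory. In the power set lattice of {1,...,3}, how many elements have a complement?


An element a is complemented if some b has a meet b = bottom, a join b = top.
every subset A has complement S\A, so all elements are complemented.
Complemented elements: {}, {1}, {2}, {3}, {1,2}, {1,3}, ... (2 more)
Count: 8


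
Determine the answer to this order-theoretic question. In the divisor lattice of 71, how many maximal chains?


A maximal chain goes from the minimum element to a maximal element via cover relations.
Counting all min-to-max paths in the cover graph.
Total maximal chains: 1


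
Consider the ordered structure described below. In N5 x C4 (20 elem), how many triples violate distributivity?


Distributive law: a ^ (b v c) = (a ^ b) v (a ^ c).
Check all 20^3 = 8000 ordered triples (a,b,c).
  e.g. a=(b,0), b=(a,0), c=(c,0): lhs=(b,0) != rhs=(a,0)
  e.g. a=(b,0), b=(a,0), c=(c,1): lhs=(b,0) != rhs=(a,0)
Total violating triples: 128


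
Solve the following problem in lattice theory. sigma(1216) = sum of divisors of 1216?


sigma(n) = sum of divisors.
Divisors of 1216: [1, 2, 4, 8, 16, 19, 32, 38, 64, 76, 152, 304, 608, 1216]
Sum = 2540


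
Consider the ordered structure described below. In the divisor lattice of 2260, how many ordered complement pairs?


Complement pair (a,b): a meet b = bottom, a join b = top.
Here: gcd(a,b)=1 and lcm(a,b)=2260, i.e. a*b=2260 with a,b coprime.
Pairs found: (1,2260), (4,565), (5,452), (20,113), ... (4 more)
Total ordered pairs: 8


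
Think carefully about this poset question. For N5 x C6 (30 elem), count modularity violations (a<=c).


Modular law: if a <= c then a v (b ^ c) = (a v b) ^ c.
Check all triples (a,b,c) with a <= c among 30 elements.
  e.g. a=(a,0), b=(c,0), c=(b,0): lhs=(a,0) != rhs=(b,0)
  e.g. a=(a,0), b=(c,1), c=(b,0): lhs=(a,0) != rhs=(b,0)
Total violating triples: 126


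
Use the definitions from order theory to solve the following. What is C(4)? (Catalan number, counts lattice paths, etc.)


C(n) = C(2n, n) / (n+1).
C(8, 4) = 70
C(4) = 70 / 5 = 14


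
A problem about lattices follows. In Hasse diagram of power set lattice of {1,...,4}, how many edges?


A cover relation a -< b holds when a < b with no c strictly between.
Cover relations:
  {} -< {1}
  {} -< {2}
  {} -< {3}
  {} -< {4}
  {1} -< {1,2}
  {1} -< {1,3}
  {1} -< {1,4}
  {2} -< {1,2}
  ...24 more
Total: 32


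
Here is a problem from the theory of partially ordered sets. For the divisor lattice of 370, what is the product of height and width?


Height = length of longest chain minus 1; width = size of largest antichain.
A maximum chain: 1 | 37 | 185 | 370  (height 3).
A maximum antichain: {2, 5, 37}  (width 3).
Product = 3 * 3 = 9


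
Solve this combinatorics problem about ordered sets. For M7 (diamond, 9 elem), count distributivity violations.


Distributive law: a ^ (b v c) = (a ^ b) v (a ^ c).
Check all 9^3 = 729 ordered triples (a,b,c).
  e.g. a=a1, b=a2, c=a3: lhs=a1 != rhs=0
  e.g. a=a1, b=a2, c=a4: lhs=a1 != rhs=0
Total violating triples: 210


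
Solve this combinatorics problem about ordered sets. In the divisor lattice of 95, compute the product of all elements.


Divisors of 95: [1, 5, 19, 95]
Product = n^(d(n)/2) = 95^(4/2)
Product = 9025


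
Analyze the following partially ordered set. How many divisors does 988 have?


Divisors of 988: [1, 2, 4, 13, 19, 26, 38, 52, 76, 247, 494, 988]
Count: 12


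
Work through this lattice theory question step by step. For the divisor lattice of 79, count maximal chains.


A maximal chain goes from the minimum element to a maximal element via cover relations.
Counting all min-to-max paths in the cover graph.
Total maximal chains: 1


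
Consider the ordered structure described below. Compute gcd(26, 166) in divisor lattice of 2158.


In a divisor lattice, meet = gcd (greatest common divisor).
By Euclidean algorithm or factoring: gcd(26,166) = 2


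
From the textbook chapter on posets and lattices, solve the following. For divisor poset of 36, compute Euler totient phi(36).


phi(n) = n * prod_{p|n} (1 - 1/p).
Prime divisors of 36: [2, 3]
phi(36) = 36 * (1 - 1/2) * (1 - 1/3)
phi(36) = 12


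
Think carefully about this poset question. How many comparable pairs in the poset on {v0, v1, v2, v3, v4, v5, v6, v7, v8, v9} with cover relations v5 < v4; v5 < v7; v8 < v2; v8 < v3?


A comparable pair {a,b} has a < b or b < a in the order.
Count unordered pairs where one element is strictly below the other.
Examples: {v2,v8}, {v3,v8}, {v4,v5}, {v5,v7}
Total comparable pairs: 4


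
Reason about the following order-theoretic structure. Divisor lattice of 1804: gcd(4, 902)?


Meet=gcd.
gcd(4,902)=2


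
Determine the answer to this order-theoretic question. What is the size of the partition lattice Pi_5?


B(n) = number of set partitions of an n-element set.
B(n) satisfies the recurrence: B(n+1) = sum_k C(n,k)*B(k).
B(5) = 52


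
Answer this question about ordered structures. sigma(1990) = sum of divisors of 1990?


sigma(n) = sum of divisors.
Divisors of 1990: [1, 2, 5, 10, 199, 398, 995, 1990]
Sum = 3600


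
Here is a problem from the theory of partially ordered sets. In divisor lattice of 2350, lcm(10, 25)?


Join=lcm.
gcd(10,25)=5
lcm=50


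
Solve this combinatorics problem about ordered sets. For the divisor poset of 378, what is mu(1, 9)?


In a divisor lattice, mu(a,b) = mu(b/a) where mu is the classical Mobius function.
b/a = 9/1 = 9
Prime factorization of 9: primes [3]
9 is not squarefree, so mu(9) = 0


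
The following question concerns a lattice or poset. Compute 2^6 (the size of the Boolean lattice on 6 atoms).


Power set = 2^n.
2^6 = 64


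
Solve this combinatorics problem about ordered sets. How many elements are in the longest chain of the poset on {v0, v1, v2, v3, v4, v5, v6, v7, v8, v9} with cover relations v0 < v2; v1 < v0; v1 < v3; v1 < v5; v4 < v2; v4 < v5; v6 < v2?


A chain is a totally ordered subset; we count the number of elements in a maximum chain.
Compute, for each element x, the size of the longest chain ending at x:
  v1: 1
  v4: 1
  v6: 1
  v7: 1
  v8: 1
  v9: 1
  ...
A maximum chain: v1 < v0 < v2
Number of elements in the longest chain: 3


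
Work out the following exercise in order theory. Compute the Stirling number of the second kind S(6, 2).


S(n,k) = k*S(n-1,k) + S(n-1,k-1).
S(5,2) = 15, S(5,1) = 1
S(6,2) = 2*15 + 1 = 30 + 1
S(6,2) = 31
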